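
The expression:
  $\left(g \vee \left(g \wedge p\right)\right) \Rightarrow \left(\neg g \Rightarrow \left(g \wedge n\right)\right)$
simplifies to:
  $\text{True}$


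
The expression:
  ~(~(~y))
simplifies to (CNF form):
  ~y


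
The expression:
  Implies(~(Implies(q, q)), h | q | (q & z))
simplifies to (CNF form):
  True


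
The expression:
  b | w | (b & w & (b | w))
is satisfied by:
  {b: True, w: True}
  {b: True, w: False}
  {w: True, b: False}


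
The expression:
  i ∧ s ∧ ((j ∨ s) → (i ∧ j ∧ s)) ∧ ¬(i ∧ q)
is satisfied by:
  {i: True, j: True, s: True, q: False}


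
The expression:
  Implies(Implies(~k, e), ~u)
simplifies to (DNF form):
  ~u | (~e & ~k)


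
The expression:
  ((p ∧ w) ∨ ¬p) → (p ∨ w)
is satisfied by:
  {p: True, w: True}
  {p: True, w: False}
  {w: True, p: False}


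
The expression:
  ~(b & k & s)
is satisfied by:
  {s: False, k: False, b: False}
  {b: True, s: False, k: False}
  {k: True, s: False, b: False}
  {b: True, k: True, s: False}
  {s: True, b: False, k: False}
  {b: True, s: True, k: False}
  {k: True, s: True, b: False}


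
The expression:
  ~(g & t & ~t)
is always true.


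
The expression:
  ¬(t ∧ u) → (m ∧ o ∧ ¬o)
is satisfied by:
  {t: True, u: True}


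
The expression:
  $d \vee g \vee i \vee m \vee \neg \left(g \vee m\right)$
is always true.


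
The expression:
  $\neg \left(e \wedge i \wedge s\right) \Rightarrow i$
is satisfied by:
  {i: True}


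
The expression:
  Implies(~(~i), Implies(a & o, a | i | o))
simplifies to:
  True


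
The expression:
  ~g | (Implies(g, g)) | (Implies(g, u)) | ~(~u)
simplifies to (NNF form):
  True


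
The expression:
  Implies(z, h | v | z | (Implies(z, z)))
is always true.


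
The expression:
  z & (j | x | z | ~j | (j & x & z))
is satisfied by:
  {z: True}


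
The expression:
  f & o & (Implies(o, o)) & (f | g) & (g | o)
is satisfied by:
  {f: True, o: True}


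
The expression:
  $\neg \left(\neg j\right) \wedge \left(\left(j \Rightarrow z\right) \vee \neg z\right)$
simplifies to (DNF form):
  $j$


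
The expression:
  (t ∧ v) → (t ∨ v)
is always true.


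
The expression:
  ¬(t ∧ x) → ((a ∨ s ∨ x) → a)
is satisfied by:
  {a: True, t: True, s: False, x: False}
  {a: True, s: False, t: False, x: False}
  {a: True, x: True, t: True, s: False}
  {a: True, x: True, s: False, t: False}
  {a: True, t: True, s: True, x: False}
  {a: True, s: True, t: False, x: False}
  {a: True, x: True, s: True, t: True}
  {a: True, x: True, s: True, t: False}
  {t: True, x: False, s: False, a: False}
  {x: False, s: False, t: False, a: False}
  {t: True, x: True, s: False, a: False}
  {x: True, t: True, s: True, a: False}


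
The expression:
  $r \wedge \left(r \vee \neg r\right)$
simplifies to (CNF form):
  $r$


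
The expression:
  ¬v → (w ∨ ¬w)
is always true.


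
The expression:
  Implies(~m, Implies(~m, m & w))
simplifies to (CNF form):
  m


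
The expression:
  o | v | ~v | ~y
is always true.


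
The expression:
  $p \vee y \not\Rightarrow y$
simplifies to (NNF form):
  $p$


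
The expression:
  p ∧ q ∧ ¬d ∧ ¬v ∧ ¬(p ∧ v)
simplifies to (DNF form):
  p ∧ q ∧ ¬d ∧ ¬v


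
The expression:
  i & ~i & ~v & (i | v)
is never true.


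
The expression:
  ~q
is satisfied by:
  {q: False}


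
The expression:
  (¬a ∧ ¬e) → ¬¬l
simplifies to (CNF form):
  a ∨ e ∨ l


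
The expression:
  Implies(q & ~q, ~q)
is always true.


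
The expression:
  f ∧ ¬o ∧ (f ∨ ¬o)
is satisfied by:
  {f: True, o: False}


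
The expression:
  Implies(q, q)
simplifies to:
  True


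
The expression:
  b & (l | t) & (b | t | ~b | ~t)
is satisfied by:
  {b: True, t: True, l: True}
  {b: True, t: True, l: False}
  {b: True, l: True, t: False}


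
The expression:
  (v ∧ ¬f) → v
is always true.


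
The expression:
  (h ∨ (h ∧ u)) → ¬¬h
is always true.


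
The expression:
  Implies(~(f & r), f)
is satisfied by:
  {f: True}


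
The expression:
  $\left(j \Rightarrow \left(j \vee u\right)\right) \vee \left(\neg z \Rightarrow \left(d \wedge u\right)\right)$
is always true.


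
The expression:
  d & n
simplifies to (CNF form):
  d & n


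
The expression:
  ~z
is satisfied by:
  {z: False}


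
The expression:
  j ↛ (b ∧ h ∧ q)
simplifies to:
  j ∧ (¬b ∨ ¬h ∨ ¬q)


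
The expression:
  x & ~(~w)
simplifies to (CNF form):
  w & x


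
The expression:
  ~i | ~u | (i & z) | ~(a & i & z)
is always true.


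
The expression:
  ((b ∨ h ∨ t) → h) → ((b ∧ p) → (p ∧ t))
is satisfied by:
  {t: True, p: False, b: False, h: False}
  {h: False, p: False, t: False, b: False}
  {h: True, t: True, p: False, b: False}
  {h: True, p: False, t: False, b: False}
  {b: True, t: True, h: False, p: False}
  {b: True, h: False, p: False, t: False}
  {b: True, h: True, t: True, p: False}
  {b: True, h: True, p: False, t: False}
  {t: True, p: True, b: False, h: False}
  {p: True, b: False, t: False, h: False}
  {h: True, p: True, t: True, b: False}
  {h: True, p: True, b: False, t: False}
  {t: True, p: True, b: True, h: False}
  {p: True, b: True, h: False, t: False}
  {h: True, p: True, b: True, t: True}


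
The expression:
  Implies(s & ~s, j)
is always true.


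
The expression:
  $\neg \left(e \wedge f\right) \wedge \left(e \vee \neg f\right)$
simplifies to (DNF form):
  $\neg f$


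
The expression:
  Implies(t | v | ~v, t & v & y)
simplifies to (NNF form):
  t & v & y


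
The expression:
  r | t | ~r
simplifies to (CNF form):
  True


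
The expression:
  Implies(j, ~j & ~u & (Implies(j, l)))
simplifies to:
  ~j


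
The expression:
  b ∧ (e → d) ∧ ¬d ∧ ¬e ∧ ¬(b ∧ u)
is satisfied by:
  {b: True, u: False, e: False, d: False}


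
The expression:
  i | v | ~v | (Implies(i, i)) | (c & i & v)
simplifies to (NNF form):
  True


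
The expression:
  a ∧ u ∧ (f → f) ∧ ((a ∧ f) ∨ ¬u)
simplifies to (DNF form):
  a ∧ f ∧ u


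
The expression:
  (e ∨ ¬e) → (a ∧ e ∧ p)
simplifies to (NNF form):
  a ∧ e ∧ p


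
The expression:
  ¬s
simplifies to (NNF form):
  ¬s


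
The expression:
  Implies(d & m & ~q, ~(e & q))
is always true.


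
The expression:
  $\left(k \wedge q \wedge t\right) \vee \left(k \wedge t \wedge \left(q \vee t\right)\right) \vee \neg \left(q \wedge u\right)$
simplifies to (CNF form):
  $\left(k \vee \neg q \vee \neg u\right) \wedge \left(t \vee \neg q \vee \neg u\right)$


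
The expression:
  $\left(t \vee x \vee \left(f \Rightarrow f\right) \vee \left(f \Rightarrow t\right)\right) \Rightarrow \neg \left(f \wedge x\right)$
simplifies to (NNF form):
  $\neg f \vee \neg x$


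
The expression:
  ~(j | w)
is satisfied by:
  {w: False, j: False}


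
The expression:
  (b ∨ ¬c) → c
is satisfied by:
  {c: True}


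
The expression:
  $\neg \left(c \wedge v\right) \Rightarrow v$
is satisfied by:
  {v: True}


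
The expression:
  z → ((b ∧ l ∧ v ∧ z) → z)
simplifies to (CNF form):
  True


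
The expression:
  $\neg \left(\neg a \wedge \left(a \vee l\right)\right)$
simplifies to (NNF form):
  $a \vee \neg l$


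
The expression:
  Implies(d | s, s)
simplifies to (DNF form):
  s | ~d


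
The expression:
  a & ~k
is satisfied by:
  {a: True, k: False}


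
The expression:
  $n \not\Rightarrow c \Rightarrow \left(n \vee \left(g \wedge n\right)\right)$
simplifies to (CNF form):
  $\text{True}$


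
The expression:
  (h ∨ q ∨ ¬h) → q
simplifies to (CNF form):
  q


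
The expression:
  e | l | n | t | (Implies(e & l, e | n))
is always true.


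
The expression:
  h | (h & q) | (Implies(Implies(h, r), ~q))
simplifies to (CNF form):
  h | ~q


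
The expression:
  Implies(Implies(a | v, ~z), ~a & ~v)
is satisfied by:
  {z: True, a: False, v: False}
  {z: True, v: True, a: False}
  {z: True, a: True, v: False}
  {z: True, v: True, a: True}
  {v: False, a: False, z: False}


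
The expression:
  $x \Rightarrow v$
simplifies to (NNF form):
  $v \vee \neg x$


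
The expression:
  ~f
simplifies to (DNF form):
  ~f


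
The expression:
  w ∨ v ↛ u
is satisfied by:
  {v: True, w: True, u: False}
  {w: True, u: False, v: False}
  {v: True, w: True, u: True}
  {w: True, u: True, v: False}
  {v: True, u: False, w: False}


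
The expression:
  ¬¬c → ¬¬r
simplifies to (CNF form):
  r ∨ ¬c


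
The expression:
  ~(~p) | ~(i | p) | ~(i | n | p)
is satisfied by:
  {p: True, i: False}
  {i: False, p: False}
  {i: True, p: True}


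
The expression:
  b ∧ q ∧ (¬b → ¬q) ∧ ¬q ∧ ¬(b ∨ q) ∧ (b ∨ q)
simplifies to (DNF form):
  False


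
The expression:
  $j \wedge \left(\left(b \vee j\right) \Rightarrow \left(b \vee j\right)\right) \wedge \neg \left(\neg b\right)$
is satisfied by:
  {j: True, b: True}


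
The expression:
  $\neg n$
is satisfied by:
  {n: False}


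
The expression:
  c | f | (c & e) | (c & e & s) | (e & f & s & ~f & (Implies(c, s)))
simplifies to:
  c | f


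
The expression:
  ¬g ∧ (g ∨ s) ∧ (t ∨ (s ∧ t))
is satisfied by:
  {t: True, s: True, g: False}


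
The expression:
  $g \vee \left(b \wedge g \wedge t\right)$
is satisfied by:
  {g: True}


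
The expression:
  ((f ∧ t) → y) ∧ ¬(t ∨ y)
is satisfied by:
  {y: False, t: False}


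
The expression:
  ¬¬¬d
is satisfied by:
  {d: False}


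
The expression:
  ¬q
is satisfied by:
  {q: False}


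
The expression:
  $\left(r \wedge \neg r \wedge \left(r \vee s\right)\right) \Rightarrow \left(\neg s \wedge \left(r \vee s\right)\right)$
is always true.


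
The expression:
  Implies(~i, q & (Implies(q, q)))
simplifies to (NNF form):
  i | q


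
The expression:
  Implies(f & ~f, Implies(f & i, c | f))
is always true.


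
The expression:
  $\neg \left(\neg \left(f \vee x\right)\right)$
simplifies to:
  $f \vee x$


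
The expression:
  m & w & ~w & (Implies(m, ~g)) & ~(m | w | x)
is never true.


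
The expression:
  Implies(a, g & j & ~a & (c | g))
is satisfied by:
  {a: False}


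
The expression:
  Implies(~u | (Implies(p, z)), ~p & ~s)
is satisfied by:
  {u: True, z: False, p: False, s: False}
  {u: False, z: False, p: False, s: False}
  {z: True, u: True, s: False, p: False}
  {z: True, s: False, u: False, p: False}
  {p: True, u: True, s: False, z: False}
  {p: True, s: True, u: True, z: False}


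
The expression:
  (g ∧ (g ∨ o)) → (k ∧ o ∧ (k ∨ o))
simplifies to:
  (k ∧ o) ∨ ¬g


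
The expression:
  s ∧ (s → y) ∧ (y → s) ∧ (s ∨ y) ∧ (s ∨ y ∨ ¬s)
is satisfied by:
  {s: True, y: True}


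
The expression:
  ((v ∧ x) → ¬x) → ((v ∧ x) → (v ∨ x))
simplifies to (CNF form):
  True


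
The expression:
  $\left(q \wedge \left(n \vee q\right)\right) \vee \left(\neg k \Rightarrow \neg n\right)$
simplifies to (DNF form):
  $k \vee q \vee \neg n$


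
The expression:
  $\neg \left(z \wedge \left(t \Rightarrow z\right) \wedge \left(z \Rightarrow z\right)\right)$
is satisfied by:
  {z: False}


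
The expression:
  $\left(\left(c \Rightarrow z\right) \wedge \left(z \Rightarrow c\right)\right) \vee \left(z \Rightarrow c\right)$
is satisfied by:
  {c: True, z: False}
  {z: False, c: False}
  {z: True, c: True}


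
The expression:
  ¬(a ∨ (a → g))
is never true.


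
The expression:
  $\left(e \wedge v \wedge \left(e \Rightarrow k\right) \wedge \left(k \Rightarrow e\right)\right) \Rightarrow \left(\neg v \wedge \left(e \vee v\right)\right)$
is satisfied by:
  {k: False, e: False, v: False}
  {v: True, k: False, e: False}
  {e: True, k: False, v: False}
  {v: True, e: True, k: False}
  {k: True, v: False, e: False}
  {v: True, k: True, e: False}
  {e: True, k: True, v: False}


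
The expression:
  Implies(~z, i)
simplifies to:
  i | z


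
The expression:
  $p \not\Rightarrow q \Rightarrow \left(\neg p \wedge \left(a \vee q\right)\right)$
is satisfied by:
  {q: True, p: False}
  {p: False, q: False}
  {p: True, q: True}


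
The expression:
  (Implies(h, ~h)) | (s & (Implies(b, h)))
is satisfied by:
  {s: True, h: False}
  {h: False, s: False}
  {h: True, s: True}


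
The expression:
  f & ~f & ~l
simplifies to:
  False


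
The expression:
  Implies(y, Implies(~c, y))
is always true.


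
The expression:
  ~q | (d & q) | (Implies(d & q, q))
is always true.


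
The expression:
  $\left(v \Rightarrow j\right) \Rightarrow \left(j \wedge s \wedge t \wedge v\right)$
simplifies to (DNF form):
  $\left(v \wedge \neg j\right) \vee \left(s \wedge t \wedge v\right) \vee \left(s \wedge v \wedge \neg j\right) \vee \left(t \wedge v \wedge \neg j\right)$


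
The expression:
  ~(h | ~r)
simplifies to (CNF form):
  r & ~h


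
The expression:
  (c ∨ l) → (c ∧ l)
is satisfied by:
  {c: False, l: False}
  {l: True, c: True}


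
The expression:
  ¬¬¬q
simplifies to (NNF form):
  ¬q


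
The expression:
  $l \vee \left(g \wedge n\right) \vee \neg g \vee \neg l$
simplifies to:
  $\text{True}$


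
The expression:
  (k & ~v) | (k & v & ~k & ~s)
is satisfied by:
  {k: True, v: False}


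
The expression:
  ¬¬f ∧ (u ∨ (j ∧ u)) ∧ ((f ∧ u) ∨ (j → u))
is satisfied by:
  {u: True, f: True}


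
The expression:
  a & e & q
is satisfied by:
  {a: True, e: True, q: True}


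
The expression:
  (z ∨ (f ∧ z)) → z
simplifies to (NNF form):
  True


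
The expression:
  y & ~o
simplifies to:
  y & ~o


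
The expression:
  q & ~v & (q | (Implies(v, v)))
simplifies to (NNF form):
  q & ~v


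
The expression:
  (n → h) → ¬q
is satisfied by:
  {n: True, h: False, q: False}
  {h: False, q: False, n: False}
  {n: True, h: True, q: False}
  {h: True, n: False, q: False}
  {q: True, n: True, h: False}


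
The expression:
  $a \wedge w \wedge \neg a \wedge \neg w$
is never true.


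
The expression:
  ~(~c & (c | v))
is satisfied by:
  {c: True, v: False}
  {v: False, c: False}
  {v: True, c: True}


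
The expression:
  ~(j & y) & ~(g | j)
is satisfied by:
  {g: False, j: False}


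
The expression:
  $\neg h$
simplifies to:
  $\neg h$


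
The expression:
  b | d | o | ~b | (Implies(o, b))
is always true.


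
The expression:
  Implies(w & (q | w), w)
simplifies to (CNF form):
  True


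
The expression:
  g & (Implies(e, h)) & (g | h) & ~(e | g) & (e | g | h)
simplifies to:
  False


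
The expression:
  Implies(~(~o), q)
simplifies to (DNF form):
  q | ~o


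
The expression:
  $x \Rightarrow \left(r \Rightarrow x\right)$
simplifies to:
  $\text{True}$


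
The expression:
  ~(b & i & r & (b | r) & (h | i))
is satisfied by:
  {b: False, i: False, r: False}
  {r: True, b: False, i: False}
  {i: True, b: False, r: False}
  {r: True, i: True, b: False}
  {b: True, r: False, i: False}
  {r: True, b: True, i: False}
  {i: True, b: True, r: False}


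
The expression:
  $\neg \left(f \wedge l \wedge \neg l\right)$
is always true.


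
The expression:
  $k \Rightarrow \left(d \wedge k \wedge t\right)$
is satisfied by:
  {d: True, t: True, k: False}
  {d: True, t: False, k: False}
  {t: True, d: False, k: False}
  {d: False, t: False, k: False}
  {d: True, k: True, t: True}


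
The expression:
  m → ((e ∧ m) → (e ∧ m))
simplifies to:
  True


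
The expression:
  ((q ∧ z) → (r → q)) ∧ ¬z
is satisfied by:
  {z: False}


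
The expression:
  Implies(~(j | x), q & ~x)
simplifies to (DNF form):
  j | q | x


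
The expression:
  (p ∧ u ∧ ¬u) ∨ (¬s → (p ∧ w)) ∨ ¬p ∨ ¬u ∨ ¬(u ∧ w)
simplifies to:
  True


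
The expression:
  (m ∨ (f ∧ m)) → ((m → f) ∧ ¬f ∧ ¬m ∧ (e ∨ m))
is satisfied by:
  {m: False}


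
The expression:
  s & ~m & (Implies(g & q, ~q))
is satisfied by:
  {s: True, g: False, q: False, m: False}
  {s: True, q: True, g: False, m: False}
  {s: True, g: True, q: False, m: False}


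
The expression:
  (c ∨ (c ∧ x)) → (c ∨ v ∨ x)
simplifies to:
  True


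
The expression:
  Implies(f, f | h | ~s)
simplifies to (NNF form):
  True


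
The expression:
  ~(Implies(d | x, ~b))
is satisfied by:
  {b: True, x: True, d: True}
  {b: True, x: True, d: False}
  {b: True, d: True, x: False}


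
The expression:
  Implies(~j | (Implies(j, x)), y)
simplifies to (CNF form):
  (j | y) & (y | ~x)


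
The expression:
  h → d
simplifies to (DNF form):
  d ∨ ¬h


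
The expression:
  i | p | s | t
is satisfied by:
  {i: True, t: True, s: True, p: True}
  {i: True, t: True, s: True, p: False}
  {i: True, t: True, p: True, s: False}
  {i: True, t: True, p: False, s: False}
  {i: True, s: True, p: True, t: False}
  {i: True, s: True, p: False, t: False}
  {i: True, s: False, p: True, t: False}
  {i: True, s: False, p: False, t: False}
  {t: True, s: True, p: True, i: False}
  {t: True, s: True, p: False, i: False}
  {t: True, p: True, s: False, i: False}
  {t: True, p: False, s: False, i: False}
  {s: True, p: True, t: False, i: False}
  {s: True, t: False, p: False, i: False}
  {p: True, t: False, s: False, i: False}


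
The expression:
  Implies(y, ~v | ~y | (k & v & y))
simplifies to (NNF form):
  k | ~v | ~y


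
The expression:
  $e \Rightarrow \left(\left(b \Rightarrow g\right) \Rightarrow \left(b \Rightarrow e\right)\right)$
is always true.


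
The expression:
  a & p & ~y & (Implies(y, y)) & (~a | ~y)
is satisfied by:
  {a: True, p: True, y: False}


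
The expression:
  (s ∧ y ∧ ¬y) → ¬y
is always true.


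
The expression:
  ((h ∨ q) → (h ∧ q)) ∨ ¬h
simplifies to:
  q ∨ ¬h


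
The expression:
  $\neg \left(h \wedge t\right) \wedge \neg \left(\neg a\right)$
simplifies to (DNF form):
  $\left(a \wedge \neg h\right) \vee \left(a \wedge \neg t\right)$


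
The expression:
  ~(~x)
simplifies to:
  x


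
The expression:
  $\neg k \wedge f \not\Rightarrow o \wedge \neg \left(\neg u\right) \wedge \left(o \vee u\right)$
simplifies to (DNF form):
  $f \wedge u \wedge \neg k \wedge \neg o$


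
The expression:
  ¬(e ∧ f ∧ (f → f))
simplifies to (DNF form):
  ¬e ∨ ¬f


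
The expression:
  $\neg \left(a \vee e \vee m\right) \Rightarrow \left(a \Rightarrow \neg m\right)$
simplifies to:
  $\text{True}$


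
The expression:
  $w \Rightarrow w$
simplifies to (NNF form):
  $\text{True}$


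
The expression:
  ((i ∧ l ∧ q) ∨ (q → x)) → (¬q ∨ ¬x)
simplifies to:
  ¬q ∨ ¬x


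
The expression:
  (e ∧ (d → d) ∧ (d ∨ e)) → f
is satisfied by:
  {f: True, e: False}
  {e: False, f: False}
  {e: True, f: True}


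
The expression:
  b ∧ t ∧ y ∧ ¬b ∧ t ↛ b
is never true.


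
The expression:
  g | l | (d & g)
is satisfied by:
  {l: True, g: True}
  {l: True, g: False}
  {g: True, l: False}


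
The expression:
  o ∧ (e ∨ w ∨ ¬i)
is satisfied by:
  {e: True, w: True, o: True, i: False}
  {e: True, o: True, w: False, i: False}
  {w: True, o: True, e: False, i: False}
  {o: True, e: False, w: False, i: False}
  {i: True, e: True, o: True, w: True}
  {i: True, e: True, o: True, w: False}
  {i: True, o: True, w: True, e: False}


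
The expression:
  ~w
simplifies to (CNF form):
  ~w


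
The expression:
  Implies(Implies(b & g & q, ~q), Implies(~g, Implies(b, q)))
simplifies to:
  g | q | ~b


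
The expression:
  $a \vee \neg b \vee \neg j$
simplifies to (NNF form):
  $a \vee \neg b \vee \neg j$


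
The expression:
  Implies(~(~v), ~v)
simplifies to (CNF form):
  ~v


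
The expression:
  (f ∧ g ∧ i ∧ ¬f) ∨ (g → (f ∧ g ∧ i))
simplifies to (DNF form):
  (f ∧ i) ∨ ¬g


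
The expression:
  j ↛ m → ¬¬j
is always true.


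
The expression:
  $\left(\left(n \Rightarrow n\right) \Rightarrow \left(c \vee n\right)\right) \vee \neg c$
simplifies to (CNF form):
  $\text{True}$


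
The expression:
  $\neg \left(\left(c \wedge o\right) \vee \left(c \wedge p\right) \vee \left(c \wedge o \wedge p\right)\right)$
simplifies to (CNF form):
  $\left(\neg c \vee \neg o\right) \wedge \left(\neg c \vee \neg p\right)$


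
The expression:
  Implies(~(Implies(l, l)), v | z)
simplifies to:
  True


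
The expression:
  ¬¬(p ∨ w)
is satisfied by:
  {p: True, w: True}
  {p: True, w: False}
  {w: True, p: False}


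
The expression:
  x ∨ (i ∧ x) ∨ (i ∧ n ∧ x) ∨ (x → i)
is always true.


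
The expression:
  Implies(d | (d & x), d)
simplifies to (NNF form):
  True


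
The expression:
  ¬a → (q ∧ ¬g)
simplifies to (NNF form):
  a ∨ (q ∧ ¬g)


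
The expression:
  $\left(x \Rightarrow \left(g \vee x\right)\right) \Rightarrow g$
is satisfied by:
  {g: True}


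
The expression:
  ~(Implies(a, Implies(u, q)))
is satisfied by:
  {a: True, u: True, q: False}


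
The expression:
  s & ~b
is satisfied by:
  {s: True, b: False}


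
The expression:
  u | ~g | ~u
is always true.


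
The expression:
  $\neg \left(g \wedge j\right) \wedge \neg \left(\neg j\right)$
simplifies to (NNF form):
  $j \wedge \neg g$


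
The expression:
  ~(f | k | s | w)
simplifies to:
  ~f & ~k & ~s & ~w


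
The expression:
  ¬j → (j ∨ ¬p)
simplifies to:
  j ∨ ¬p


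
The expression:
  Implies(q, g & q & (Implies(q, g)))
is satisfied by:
  {g: True, q: False}
  {q: False, g: False}
  {q: True, g: True}


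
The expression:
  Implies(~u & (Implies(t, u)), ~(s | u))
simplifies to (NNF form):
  t | u | ~s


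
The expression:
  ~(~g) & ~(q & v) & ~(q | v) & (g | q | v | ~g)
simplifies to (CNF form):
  g & ~q & ~v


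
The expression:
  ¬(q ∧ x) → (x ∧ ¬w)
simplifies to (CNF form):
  x ∧ (q ∨ ¬w)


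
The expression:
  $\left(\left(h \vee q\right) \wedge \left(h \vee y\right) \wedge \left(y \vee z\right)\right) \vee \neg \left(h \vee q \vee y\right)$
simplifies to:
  $\left(h \wedge y\right) \vee \left(h \wedge z\right) \vee \left(q \wedge y\right) \vee \left(\neg h \wedge \neg q \wedge \neg y\right)$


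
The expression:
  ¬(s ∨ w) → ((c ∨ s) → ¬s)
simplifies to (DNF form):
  True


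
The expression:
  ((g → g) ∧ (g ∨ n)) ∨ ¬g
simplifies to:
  True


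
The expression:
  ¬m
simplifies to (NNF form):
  ¬m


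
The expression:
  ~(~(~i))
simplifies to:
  ~i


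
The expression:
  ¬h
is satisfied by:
  {h: False}


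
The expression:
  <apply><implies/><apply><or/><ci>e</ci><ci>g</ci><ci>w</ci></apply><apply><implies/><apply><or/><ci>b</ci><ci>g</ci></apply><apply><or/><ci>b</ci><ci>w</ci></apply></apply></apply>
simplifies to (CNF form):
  <apply><or/><ci>b</ci><ci>w</ci><apply><not/><ci>g</ci></apply></apply>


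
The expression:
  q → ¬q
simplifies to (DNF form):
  ¬q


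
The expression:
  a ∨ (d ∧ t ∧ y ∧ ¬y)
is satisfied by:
  {a: True}


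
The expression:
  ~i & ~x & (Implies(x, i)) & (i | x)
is never true.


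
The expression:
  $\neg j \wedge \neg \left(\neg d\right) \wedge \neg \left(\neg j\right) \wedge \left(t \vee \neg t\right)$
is never true.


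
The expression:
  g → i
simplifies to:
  i ∨ ¬g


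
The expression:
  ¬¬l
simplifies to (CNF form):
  l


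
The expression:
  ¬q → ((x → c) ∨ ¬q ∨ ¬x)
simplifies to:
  True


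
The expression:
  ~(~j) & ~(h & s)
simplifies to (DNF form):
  (j & ~h) | (j & ~s)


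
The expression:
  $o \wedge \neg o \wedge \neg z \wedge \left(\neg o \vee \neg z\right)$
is never true.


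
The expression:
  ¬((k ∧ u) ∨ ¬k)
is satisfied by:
  {k: True, u: False}


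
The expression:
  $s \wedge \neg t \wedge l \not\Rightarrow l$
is never true.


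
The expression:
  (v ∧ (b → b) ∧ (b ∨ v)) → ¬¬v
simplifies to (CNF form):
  True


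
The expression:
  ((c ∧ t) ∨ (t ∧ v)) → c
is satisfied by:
  {c: True, v: False, t: False}
  {v: False, t: False, c: False}
  {c: True, t: True, v: False}
  {t: True, v: False, c: False}
  {c: True, v: True, t: False}
  {v: True, c: False, t: False}
  {c: True, t: True, v: True}


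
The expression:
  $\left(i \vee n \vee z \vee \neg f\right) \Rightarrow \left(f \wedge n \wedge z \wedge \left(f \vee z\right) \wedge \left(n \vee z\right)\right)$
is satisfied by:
  {f: True, n: True, z: True, i: False}
  {f: True, n: True, z: True, i: True}
  {f: True, i: False, z: False, n: False}


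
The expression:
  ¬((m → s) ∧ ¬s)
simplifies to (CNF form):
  m ∨ s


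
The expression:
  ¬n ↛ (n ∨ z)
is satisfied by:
  {n: False, z: False}


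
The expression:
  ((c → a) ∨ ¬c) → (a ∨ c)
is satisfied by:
  {a: True, c: True}
  {a: True, c: False}
  {c: True, a: False}


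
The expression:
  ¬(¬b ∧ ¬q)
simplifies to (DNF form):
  b ∨ q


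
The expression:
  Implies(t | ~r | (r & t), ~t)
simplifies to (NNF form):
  ~t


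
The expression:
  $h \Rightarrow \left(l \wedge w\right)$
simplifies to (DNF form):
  $\left(l \wedge w\right) \vee \neg h$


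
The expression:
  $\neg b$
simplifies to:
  $\neg b$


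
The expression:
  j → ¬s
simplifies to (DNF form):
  ¬j ∨ ¬s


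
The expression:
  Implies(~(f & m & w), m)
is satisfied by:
  {m: True}


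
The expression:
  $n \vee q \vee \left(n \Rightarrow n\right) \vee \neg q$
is always true.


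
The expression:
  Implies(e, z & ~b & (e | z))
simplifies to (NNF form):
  ~e | (z & ~b)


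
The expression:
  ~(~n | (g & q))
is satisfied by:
  {n: True, g: False, q: False}
  {q: True, n: True, g: False}
  {g: True, n: True, q: False}


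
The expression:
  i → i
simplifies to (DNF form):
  True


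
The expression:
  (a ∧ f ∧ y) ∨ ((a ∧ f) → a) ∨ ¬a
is always true.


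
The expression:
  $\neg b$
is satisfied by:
  {b: False}


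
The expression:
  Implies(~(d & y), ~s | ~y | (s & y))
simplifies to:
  True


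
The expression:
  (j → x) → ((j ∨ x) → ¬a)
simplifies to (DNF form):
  ¬a ∨ ¬x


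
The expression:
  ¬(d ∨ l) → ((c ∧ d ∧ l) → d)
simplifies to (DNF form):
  True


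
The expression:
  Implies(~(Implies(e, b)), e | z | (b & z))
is always true.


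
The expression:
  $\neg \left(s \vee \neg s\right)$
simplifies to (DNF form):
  $\text{False}$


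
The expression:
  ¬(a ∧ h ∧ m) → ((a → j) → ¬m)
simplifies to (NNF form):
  (a ∧ h) ∨ (a ∧ ¬j) ∨ ¬m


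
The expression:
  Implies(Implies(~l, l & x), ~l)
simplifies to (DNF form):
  ~l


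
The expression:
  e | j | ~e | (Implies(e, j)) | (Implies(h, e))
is always true.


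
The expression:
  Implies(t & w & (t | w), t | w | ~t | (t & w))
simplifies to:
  True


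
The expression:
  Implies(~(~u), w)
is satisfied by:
  {w: True, u: False}
  {u: False, w: False}
  {u: True, w: True}


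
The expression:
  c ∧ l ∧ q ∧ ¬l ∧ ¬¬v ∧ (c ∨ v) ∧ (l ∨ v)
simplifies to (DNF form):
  False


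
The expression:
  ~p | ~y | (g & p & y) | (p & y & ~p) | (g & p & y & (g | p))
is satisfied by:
  {g: True, p: False, y: False}
  {p: False, y: False, g: False}
  {y: True, g: True, p: False}
  {y: True, p: False, g: False}
  {g: True, p: True, y: False}
  {p: True, g: False, y: False}
  {y: True, p: True, g: True}


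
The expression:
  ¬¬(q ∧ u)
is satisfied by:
  {u: True, q: True}


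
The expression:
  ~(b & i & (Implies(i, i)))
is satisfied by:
  {b: False, i: False}
  {i: True, b: False}
  {b: True, i: False}


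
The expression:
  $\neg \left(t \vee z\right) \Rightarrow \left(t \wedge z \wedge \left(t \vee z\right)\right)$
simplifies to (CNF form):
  $t \vee z$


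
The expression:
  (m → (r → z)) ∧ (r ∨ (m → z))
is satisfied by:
  {z: True, m: False}
  {m: False, z: False}
  {m: True, z: True}


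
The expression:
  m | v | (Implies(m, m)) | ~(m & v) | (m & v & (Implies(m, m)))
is always true.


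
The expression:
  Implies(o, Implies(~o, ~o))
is always true.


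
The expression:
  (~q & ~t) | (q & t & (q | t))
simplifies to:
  (q & t) | (~q & ~t)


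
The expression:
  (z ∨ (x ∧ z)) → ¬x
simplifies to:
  ¬x ∨ ¬z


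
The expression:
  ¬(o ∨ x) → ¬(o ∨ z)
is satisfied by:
  {x: True, o: True, z: False}
  {x: True, z: False, o: False}
  {o: True, z: False, x: False}
  {o: False, z: False, x: False}
  {x: True, o: True, z: True}
  {x: True, z: True, o: False}
  {o: True, z: True, x: False}


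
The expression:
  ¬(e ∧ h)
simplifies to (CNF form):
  ¬e ∨ ¬h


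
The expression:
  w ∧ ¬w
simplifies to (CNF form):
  False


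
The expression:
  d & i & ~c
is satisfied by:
  {i: True, d: True, c: False}


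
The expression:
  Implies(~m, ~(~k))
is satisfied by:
  {k: True, m: True}
  {k: True, m: False}
  {m: True, k: False}


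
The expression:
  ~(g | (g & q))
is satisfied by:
  {g: False}


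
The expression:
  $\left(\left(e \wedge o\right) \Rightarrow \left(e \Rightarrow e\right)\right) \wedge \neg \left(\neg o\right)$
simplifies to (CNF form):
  $o$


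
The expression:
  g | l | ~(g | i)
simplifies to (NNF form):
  g | l | ~i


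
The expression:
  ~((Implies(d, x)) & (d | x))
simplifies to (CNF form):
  ~x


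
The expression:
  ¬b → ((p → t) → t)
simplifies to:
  b ∨ p ∨ t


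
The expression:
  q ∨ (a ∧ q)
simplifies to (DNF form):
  q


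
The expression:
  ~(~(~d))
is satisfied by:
  {d: False}


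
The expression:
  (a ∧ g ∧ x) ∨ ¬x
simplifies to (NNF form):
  (a ∧ g) ∨ ¬x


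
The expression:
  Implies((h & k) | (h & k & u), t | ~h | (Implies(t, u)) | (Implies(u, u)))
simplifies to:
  True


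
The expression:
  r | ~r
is always true.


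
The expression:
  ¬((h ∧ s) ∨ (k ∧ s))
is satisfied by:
  {k: False, s: False, h: False}
  {h: True, k: False, s: False}
  {k: True, h: False, s: False}
  {h: True, k: True, s: False}
  {s: True, h: False, k: False}


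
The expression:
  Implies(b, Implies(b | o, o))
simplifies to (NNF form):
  o | ~b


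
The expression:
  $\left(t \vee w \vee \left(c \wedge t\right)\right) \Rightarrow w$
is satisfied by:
  {w: True, t: False}
  {t: False, w: False}
  {t: True, w: True}


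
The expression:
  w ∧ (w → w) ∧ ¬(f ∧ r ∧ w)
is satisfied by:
  {w: True, r: False, f: False}
  {w: True, f: True, r: False}
  {w: True, r: True, f: False}


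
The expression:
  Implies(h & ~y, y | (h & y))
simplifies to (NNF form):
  y | ~h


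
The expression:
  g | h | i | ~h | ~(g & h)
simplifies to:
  True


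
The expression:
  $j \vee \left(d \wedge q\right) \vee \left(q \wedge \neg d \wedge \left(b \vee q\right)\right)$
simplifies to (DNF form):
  $j \vee q$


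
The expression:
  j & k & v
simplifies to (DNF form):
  j & k & v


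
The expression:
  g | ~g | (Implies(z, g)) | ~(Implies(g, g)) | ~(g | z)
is always true.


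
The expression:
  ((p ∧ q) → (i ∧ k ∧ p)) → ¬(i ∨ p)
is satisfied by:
  {q: True, p: False, i: False, k: False}
  {q: False, p: False, i: False, k: False}
  {k: True, q: True, p: False, i: False}
  {k: True, q: False, p: False, i: False}
  {p: True, q: True, k: False, i: False}
  {k: True, p: True, q: True, i: False}
  {i: True, p: True, q: True, k: False}


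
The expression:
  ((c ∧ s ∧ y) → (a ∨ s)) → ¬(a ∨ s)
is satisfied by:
  {a: False, s: False}


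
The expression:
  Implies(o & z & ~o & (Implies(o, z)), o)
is always true.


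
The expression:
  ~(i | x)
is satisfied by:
  {x: False, i: False}


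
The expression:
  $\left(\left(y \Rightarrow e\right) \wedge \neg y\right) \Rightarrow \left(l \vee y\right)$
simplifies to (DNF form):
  $l \vee y$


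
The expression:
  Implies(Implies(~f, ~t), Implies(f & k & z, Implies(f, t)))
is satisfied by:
  {t: True, k: False, z: False, f: False}
  {t: False, k: False, z: False, f: False}
  {f: True, t: True, k: False, z: False}
  {f: True, t: False, k: False, z: False}
  {t: True, z: True, f: False, k: False}
  {z: True, f: False, k: False, t: False}
  {f: True, z: True, t: True, k: False}
  {f: True, z: True, t: False, k: False}
  {t: True, k: True, f: False, z: False}
  {k: True, f: False, z: False, t: False}
  {t: True, f: True, k: True, z: False}
  {f: True, k: True, t: False, z: False}
  {t: True, z: True, k: True, f: False}
  {z: True, k: True, f: False, t: False}
  {f: True, z: True, k: True, t: True}


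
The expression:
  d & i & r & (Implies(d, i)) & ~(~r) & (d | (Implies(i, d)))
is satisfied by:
  {r: True, i: True, d: True}


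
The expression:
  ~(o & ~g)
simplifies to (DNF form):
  g | ~o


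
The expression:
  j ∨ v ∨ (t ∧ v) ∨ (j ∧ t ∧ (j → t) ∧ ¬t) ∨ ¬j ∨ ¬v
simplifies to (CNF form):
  True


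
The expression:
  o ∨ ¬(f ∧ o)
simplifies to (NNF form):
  True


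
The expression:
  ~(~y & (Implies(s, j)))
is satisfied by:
  {y: True, s: True, j: False}
  {y: True, s: False, j: False}
  {j: True, y: True, s: True}
  {j: True, y: True, s: False}
  {s: True, j: False, y: False}


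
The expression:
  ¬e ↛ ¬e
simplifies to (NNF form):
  False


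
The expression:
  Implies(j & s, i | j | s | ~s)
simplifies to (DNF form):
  True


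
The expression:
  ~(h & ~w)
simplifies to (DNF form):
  w | ~h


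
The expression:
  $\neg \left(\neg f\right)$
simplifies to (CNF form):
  $f$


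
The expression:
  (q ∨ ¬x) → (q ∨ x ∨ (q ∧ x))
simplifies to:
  q ∨ x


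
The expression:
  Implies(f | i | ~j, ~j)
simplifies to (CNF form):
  (~f | ~j) & (~i | ~j)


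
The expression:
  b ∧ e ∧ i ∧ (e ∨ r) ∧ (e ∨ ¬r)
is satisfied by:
  {i: True, e: True, b: True}


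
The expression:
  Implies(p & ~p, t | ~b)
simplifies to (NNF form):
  True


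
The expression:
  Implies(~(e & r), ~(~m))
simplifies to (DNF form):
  m | (e & r)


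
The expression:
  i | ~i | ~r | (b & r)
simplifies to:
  True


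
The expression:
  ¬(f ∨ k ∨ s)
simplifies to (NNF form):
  ¬f ∧ ¬k ∧ ¬s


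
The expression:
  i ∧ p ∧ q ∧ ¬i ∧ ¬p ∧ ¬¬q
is never true.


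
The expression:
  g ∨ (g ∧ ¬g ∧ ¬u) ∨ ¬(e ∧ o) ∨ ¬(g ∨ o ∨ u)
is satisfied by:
  {g: True, o: False, e: False}
  {o: False, e: False, g: False}
  {g: True, e: True, o: False}
  {e: True, o: False, g: False}
  {g: True, o: True, e: False}
  {o: True, g: False, e: False}
  {g: True, e: True, o: True}


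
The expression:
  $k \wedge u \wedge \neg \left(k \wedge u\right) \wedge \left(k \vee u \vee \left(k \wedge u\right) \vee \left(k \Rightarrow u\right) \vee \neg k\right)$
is never true.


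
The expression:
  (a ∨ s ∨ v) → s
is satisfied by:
  {s: True, v: False, a: False}
  {a: True, s: True, v: False}
  {s: True, v: True, a: False}
  {a: True, s: True, v: True}
  {a: False, v: False, s: False}


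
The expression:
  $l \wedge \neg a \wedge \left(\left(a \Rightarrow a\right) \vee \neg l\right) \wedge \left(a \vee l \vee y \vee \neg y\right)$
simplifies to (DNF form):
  $l \wedge \neg a$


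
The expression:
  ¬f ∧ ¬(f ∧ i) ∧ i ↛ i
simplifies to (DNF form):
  False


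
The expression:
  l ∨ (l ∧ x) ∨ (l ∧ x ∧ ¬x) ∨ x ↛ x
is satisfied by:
  {l: True}


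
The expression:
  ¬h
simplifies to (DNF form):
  ¬h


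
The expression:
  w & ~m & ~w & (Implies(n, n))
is never true.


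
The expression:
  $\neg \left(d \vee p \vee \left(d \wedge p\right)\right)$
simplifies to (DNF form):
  $\neg d \wedge \neg p$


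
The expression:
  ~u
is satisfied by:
  {u: False}


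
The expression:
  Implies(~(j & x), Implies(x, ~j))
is always true.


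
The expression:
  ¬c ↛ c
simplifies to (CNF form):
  True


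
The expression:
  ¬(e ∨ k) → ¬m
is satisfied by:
  {k: True, e: True, m: False}
  {k: True, m: False, e: False}
  {e: True, m: False, k: False}
  {e: False, m: False, k: False}
  {k: True, e: True, m: True}
  {k: True, m: True, e: False}
  {e: True, m: True, k: False}


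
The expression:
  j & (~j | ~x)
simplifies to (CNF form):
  j & ~x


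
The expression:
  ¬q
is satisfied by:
  {q: False}


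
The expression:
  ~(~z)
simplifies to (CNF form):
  z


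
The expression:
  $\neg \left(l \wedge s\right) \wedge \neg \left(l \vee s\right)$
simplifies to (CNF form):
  $\neg l \wedge \neg s$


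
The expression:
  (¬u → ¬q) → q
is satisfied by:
  {q: True}


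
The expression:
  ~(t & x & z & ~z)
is always true.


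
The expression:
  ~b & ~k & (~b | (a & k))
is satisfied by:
  {k: False, b: False}


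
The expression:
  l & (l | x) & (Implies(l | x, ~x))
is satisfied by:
  {l: True, x: False}


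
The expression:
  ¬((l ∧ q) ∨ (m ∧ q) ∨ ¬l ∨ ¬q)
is never true.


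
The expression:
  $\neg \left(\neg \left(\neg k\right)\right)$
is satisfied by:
  {k: False}


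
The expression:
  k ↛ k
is never true.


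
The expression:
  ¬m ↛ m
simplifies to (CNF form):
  True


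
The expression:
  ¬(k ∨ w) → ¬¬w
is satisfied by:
  {k: True, w: True}
  {k: True, w: False}
  {w: True, k: False}


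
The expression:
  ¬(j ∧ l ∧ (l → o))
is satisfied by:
  {l: False, o: False, j: False}
  {j: True, l: False, o: False}
  {o: True, l: False, j: False}
  {j: True, o: True, l: False}
  {l: True, j: False, o: False}
  {j: True, l: True, o: False}
  {o: True, l: True, j: False}


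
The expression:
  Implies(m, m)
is always true.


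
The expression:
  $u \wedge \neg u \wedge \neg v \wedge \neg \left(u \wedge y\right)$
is never true.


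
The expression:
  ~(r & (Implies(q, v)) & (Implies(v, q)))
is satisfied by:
  {v: False, r: False, q: False}
  {q: True, v: False, r: False}
  {v: True, q: False, r: False}
  {q: True, v: True, r: False}
  {r: True, q: True, v: False}
  {r: True, v: True, q: False}


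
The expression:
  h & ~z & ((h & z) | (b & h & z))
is never true.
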